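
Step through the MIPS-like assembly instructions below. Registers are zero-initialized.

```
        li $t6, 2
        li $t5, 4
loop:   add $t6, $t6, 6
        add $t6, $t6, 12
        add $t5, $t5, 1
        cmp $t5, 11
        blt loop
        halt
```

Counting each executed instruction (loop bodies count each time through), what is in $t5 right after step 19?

7

$t6=2
$t5=4
$t6=2+6=8
$t6=8+12=20
$t5=4+1=5
cmp $t5, 11  (cmp 5,11)
blt loop: taken
$t6=20+6=26
$t6=26+12=38
$t5=5+1=6
cmp $t5, 11  (cmp 6,11)
blt loop: taken
$t6=38+6=44
$t6=44+12=56
$t5=6+1=7
cmp $t5, 11  (cmp 7,11)
blt loop: taken
$t6=56+6=62
$t6=62+12=74
After step 19: $t5 = 7.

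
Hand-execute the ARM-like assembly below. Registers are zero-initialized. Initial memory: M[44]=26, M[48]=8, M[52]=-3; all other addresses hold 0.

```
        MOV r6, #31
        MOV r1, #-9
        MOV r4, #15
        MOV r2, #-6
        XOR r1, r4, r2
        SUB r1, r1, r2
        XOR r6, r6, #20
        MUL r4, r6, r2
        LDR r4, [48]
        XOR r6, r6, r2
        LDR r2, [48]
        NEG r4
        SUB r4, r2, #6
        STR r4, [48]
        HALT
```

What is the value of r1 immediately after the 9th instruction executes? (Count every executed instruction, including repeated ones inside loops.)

-5

after MOV r6, #31: r6=31
after MOV r1, #-9: r1=-9
after MOV r4, #15: r4=15
after MOV r2, #-6: r2=-6
after XOR r1, r4, r2: r1=15^(-6)=-11
after SUB r1, r1, r2: r1=(-11)-(-6)=-5
after XOR r6, r6, #20: r6=31^20=11
after MUL r4, r6, r2: r4=11*(-6)=-66
after LDR r4, [48]: r4=M[48]=8
After step 9: r1 = -5.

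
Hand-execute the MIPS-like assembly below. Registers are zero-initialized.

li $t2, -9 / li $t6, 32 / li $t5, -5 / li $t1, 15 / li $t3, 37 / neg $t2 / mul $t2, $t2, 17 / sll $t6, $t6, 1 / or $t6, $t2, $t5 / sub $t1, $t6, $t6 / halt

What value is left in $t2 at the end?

after li $t2, -9: $t2=-9
after li $t6, 32: $t6=32
after li $t5, -5: $t5=-5
after li $t1, 15: $t1=15
after li $t3, 37: $t3=37
after neg $t2: $t2=-(-9)=9
after mul $t2, $t2, 17: $t2=9*17=153
after sll $t6, $t6, 1: $t6=32<<1=64
after or $t6, $t2, $t5: $t6=153|(-5)=-5
after sub $t1, $t6, $t6: $t1=(-5)-(-5)=0
halt.

153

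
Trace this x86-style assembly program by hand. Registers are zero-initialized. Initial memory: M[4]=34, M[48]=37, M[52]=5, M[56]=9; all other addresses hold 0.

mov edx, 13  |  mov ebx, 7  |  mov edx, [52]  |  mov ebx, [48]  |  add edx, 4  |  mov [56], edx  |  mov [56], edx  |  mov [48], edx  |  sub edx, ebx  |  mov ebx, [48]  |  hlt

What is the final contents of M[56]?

9

mov edx, 13 → edx=13
mov ebx, 7 → ebx=7
mov edx, [52] → edx=M[52]=5
mov ebx, [48] → ebx=M[48]=37
add edx, 4 → edx=5+4=9
mov [56], edx → M[56]=9
mov [56], edx → M[56]=9
mov [48], edx → M[48]=9
sub edx, ebx → edx=9-37=-28
mov ebx, [48] → ebx=M[48]=9
halt.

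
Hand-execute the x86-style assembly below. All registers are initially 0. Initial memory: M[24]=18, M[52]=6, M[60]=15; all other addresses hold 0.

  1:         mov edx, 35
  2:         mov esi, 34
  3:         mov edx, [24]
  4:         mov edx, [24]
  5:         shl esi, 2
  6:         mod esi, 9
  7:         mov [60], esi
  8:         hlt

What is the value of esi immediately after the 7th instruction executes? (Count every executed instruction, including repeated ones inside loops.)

edx=35
esi=34
edx=M[24]=18
edx=M[24]=18
esi=34<<2=136
esi=136%9=1
mov [60], esi → M[60]=1
After step 7: esi = 1.

1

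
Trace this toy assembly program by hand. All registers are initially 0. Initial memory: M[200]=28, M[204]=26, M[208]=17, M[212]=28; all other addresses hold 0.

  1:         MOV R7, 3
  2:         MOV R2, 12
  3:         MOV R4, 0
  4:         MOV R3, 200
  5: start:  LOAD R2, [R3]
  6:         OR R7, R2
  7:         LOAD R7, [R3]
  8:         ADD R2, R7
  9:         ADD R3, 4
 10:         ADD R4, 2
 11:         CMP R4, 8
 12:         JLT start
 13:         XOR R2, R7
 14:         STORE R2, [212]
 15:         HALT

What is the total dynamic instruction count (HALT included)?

R7=3
R2=12
R4=0
R3=200
R2=M[200]=28
R7=3|28=31
R7=M[200]=28
R2=28+28=56
R3=200+4=204
R4=0+2=2
CMP R4, 8  (cmp 2,8)
JLT start: taken
R2=M[204]=26
R7=28|26=30
R7=M[204]=26
R2=26+26=52
R3=204+4=208
R4=2+2=4
CMP R4, 8  (cmp 4,8)
JLT start: taken
R2=M[208]=17
R7=26|17=27
R7=M[208]=17
R2=17+17=34
R3=208+4=212
R4=4+2=6
CMP R4, 8  (cmp 6,8)
JLT start: taken
R2=M[212]=28
R7=17|28=29
R7=M[212]=28
R2=28+28=56
R3=212+4=216
R4=6+2=8
CMP R4, 8  (cmp 8,8)
JLT start: not taken
R2=56^28=36
STORE R2, [212] → M[212]=36
halt.
Total executed instructions: 39.

39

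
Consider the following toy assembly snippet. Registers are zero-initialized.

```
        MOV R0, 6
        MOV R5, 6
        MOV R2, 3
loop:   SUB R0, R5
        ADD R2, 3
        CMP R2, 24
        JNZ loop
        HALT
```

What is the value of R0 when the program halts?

R0=6
R5=6
R2=3
R0=6-6=0
R2=3+3=6
CMP R2, 24  (cmp 6,24)
JNZ loop: taken
R0=0-6=-6
R2=6+3=9
CMP R2, 24  (cmp 9,24)
JNZ loop: taken
R0=(-6)-6=-12
R2=9+3=12
CMP R2, 24  (cmp 12,24)
JNZ loop: taken
R0=(-12)-6=-18
R2=12+3=15
CMP R2, 24  (cmp 15,24)
JNZ loop: taken
R0=(-18)-6=-24
R2=15+3=18
CMP R2, 24  (cmp 18,24)
JNZ loop: taken
R0=(-24)-6=-30
R2=18+3=21
CMP R2, 24  (cmp 21,24)
JNZ loop: taken
R0=(-30)-6=-36
R2=21+3=24
CMP R2, 24  (cmp 24,24)
JNZ loop: not taken
halt.

-36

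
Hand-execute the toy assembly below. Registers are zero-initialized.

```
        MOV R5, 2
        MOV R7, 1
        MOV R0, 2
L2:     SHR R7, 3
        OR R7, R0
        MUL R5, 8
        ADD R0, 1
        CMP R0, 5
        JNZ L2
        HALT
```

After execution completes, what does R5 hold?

R5=2
R7=1
R0=2
R7=1>>3=0
R7=0|2=2
R5=2*8=16
R0=2+1=3
CMP R0, 5  (cmp 3,5)
JNZ L2: taken
R7=2>>3=0
R7=0|3=3
R5=16*8=128
R0=3+1=4
CMP R0, 5  (cmp 4,5)
JNZ L2: taken
R7=3>>3=0
R7=0|4=4
R5=128*8=1024
R0=4+1=5
CMP R0, 5  (cmp 5,5)
JNZ L2: not taken
halt.

1024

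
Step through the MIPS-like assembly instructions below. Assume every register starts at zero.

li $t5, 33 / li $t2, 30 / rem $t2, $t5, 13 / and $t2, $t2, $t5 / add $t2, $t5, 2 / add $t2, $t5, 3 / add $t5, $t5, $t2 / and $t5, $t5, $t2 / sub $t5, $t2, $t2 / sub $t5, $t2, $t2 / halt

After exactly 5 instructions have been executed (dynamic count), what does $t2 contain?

after li $t5, 33: $t5=33
after li $t2, 30: $t2=30
after rem $t2, $t5, 13: $t2=33%13=7
after and $t2, $t2, $t5: $t2=7&33=1
after add $t2, $t5, 2: $t2=33+2=35
After step 5: $t2 = 35.

35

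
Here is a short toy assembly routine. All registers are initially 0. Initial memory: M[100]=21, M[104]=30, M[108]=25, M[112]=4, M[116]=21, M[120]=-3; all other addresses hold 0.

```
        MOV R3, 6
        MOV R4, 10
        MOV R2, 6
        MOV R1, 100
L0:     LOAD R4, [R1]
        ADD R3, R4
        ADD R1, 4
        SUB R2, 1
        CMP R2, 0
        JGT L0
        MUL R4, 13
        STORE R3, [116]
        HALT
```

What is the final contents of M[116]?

MOV R3, 6 → R3=6
MOV R4, 10 → R4=10
MOV R2, 6 → R2=6
MOV R1, 100 → R1=100
LOAD R4, [R1] → R4=M[100]=21
ADD R3, R4 → R3=6+21=27
ADD R1, 4 → R1=100+4=104
SUB R2, 1 → R2=6-1=5
CMP R2, 0  (cmp 5,0)
JGT L0: taken
LOAD R4, [R1] → R4=M[104]=30
ADD R3, R4 → R3=27+30=57
ADD R1, 4 → R1=104+4=108
SUB R2, 1 → R2=5-1=4
CMP R2, 0  (cmp 4,0)
JGT L0: taken
LOAD R4, [R1] → R4=M[108]=25
ADD R3, R4 → R3=57+25=82
ADD R1, 4 → R1=108+4=112
SUB R2, 1 → R2=4-1=3
CMP R2, 0  (cmp 3,0)
JGT L0: taken
LOAD R4, [R1] → R4=M[112]=4
ADD R3, R4 → R3=82+4=86
ADD R1, 4 → R1=112+4=116
SUB R2, 1 → R2=3-1=2
CMP R2, 0  (cmp 2,0)
JGT L0: taken
LOAD R4, [R1] → R4=M[116]=21
ADD R3, R4 → R3=86+21=107
ADD R1, 4 → R1=116+4=120
SUB R2, 1 → R2=2-1=1
CMP R2, 0  (cmp 1,0)
JGT L0: taken
LOAD R4, [R1] → R4=M[120]=-3
ADD R3, R4 → R3=107+(-3)=104
ADD R1, 4 → R1=120+4=124
SUB R2, 1 → R2=1-1=0
CMP R2, 0  (cmp 0,0)
JGT L0: not taken
MUL R4, 13 → R4=(-3)*13=-39
STORE R3, [116] → M[116]=104
halt.

104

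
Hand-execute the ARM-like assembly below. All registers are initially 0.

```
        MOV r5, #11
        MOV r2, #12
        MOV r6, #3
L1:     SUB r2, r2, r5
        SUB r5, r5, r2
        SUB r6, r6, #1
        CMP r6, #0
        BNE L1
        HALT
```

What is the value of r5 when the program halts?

47

MOV r5, #11 → r5=11
MOV r2, #12 → r2=12
MOV r6, #3 → r6=3
SUB r2, r2, r5 → r2=12-11=1
SUB r5, r5, r2 → r5=11-1=10
SUB r6, r6, #1 → r6=3-1=2
CMP r6, #0  (cmp 2,0)
BNE L1: taken
SUB r2, r2, r5 → r2=1-10=-9
SUB r5, r5, r2 → r5=10-(-9)=19
SUB r6, r6, #1 → r6=2-1=1
CMP r6, #0  (cmp 1,0)
BNE L1: taken
SUB r2, r2, r5 → r2=(-9)-19=-28
SUB r5, r5, r2 → r5=19-(-28)=47
SUB r6, r6, #1 → r6=1-1=0
CMP r6, #0  (cmp 0,0)
BNE L1: not taken
halt.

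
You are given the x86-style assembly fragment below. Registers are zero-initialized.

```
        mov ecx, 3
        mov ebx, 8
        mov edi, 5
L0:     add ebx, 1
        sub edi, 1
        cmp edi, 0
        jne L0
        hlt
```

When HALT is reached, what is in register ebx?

mov ecx, 3 → ecx=3
mov ebx, 8 → ebx=8
mov edi, 5 → edi=5
add ebx, 1 → ebx=8+1=9
sub edi, 1 → edi=5-1=4
cmp edi, 0  (cmp 4,0)
jne L0: taken
add ebx, 1 → ebx=9+1=10
sub edi, 1 → edi=4-1=3
cmp edi, 0  (cmp 3,0)
jne L0: taken
add ebx, 1 → ebx=10+1=11
sub edi, 1 → edi=3-1=2
cmp edi, 0  (cmp 2,0)
jne L0: taken
add ebx, 1 → ebx=11+1=12
sub edi, 1 → edi=2-1=1
cmp edi, 0  (cmp 1,0)
jne L0: taken
add ebx, 1 → ebx=12+1=13
sub edi, 1 → edi=1-1=0
cmp edi, 0  (cmp 0,0)
jne L0: not taken
halt.

13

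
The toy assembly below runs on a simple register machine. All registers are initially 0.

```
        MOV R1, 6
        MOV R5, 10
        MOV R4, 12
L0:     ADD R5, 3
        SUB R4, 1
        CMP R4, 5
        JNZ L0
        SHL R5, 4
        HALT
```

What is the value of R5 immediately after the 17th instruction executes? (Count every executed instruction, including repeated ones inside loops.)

22

MOV R1, 6 → R1=6
MOV R5, 10 → R5=10
MOV R4, 12 → R4=12
ADD R5, 3 → R5=10+3=13
SUB R4, 1 → R4=12-1=11
CMP R4, 5  (cmp 11,5)
JNZ L0: taken
ADD R5, 3 → R5=13+3=16
SUB R4, 1 → R4=11-1=10
CMP R4, 5  (cmp 10,5)
JNZ L0: taken
ADD R5, 3 → R5=16+3=19
SUB R4, 1 → R4=10-1=9
CMP R4, 5  (cmp 9,5)
JNZ L0: taken
ADD R5, 3 → R5=19+3=22
SUB R4, 1 → R4=9-1=8
After step 17: R5 = 22.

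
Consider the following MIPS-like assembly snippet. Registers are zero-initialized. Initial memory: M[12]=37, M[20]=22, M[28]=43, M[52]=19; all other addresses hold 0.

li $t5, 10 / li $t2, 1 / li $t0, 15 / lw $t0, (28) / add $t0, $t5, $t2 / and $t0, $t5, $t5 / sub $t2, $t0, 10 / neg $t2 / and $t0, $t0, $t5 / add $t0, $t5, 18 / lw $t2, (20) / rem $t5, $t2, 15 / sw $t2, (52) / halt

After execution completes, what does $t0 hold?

$t5=10
$t2=1
$t0=15
$t0=M[28]=43
$t0=10+1=11
$t0=10&10=10
$t2=10-10=0
$t2=-(0)=0
$t0=10&10=10
$t0=10+18=28
$t2=M[20]=22
$t5=22%15=7
sw $t2, (52) → M[52]=22
halt.

28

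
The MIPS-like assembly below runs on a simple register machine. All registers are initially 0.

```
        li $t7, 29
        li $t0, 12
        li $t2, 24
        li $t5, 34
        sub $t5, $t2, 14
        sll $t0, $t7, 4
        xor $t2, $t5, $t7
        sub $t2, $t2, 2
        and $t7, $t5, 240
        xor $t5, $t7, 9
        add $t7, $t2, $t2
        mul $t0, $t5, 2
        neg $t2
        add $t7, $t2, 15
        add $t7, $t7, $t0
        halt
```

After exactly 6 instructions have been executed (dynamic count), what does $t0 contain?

li $t7, 29 → $t7=29
li $t0, 12 → $t0=12
li $t2, 24 → $t2=24
li $t5, 34 → $t5=34
sub $t5, $t2, 14 → $t5=24-14=10
sll $t0, $t7, 4 → $t0=29<<4=464
After step 6: $t0 = 464.

464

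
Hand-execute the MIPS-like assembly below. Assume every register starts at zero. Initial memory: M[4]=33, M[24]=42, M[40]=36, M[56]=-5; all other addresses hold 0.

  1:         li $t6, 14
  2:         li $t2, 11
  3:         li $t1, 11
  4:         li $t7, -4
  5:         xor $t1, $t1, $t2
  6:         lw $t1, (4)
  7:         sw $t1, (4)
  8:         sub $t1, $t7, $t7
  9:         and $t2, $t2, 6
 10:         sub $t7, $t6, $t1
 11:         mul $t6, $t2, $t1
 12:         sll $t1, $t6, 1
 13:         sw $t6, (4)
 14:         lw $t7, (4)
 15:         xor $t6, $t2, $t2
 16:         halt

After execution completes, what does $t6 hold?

0

after li $t6, 14: $t6=14
after li $t2, 11: $t2=11
after li $t1, 11: $t1=11
after li $t7, -4: $t7=-4
after xor $t1, $t1, $t2: $t1=11^11=0
after lw $t1, (4): $t1=M[4]=33
sw $t1, (4) → M[4]=33
after sub $t1, $t7, $t7: $t1=(-4)-(-4)=0
after and $t2, $t2, 6: $t2=11&6=2
after sub $t7, $t6, $t1: $t7=14-0=14
after mul $t6, $t2, $t1: $t6=2*0=0
after sll $t1, $t6, 1: $t1=0<<1=0
sw $t6, (4) → M[4]=0
after lw $t7, (4): $t7=M[4]=0
after xor $t6, $t2, $t2: $t6=2^2=0
halt.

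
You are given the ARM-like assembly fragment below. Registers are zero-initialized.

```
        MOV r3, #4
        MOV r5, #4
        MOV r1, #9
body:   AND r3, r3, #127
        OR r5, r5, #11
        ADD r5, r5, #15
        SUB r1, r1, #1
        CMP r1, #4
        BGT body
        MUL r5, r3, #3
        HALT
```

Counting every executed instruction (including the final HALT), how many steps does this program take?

35

MOV r3, #4 → r3=4
MOV r5, #4 → r5=4
MOV r1, #9 → r1=9
AND r3, r3, #127 → r3=4&127=4
OR r5, r5, #11 → r5=4|11=15
ADD r5, r5, #15 → r5=15+15=30
SUB r1, r1, #1 → r1=9-1=8
CMP r1, #4  (cmp 8,4)
BGT body: taken
AND r3, r3, #127 → r3=4&127=4
OR r5, r5, #11 → r5=30|11=31
ADD r5, r5, #15 → r5=31+15=46
SUB r1, r1, #1 → r1=8-1=7
CMP r1, #4  (cmp 7,4)
BGT body: taken
AND r3, r3, #127 → r3=4&127=4
OR r5, r5, #11 → r5=46|11=47
ADD r5, r5, #15 → r5=47+15=62
SUB r1, r1, #1 → r1=7-1=6
CMP r1, #4  (cmp 6,4)
BGT body: taken
AND r3, r3, #127 → r3=4&127=4
OR r5, r5, #11 → r5=62|11=63
ADD r5, r5, #15 → r5=63+15=78
SUB r1, r1, #1 → r1=6-1=5
CMP r1, #4  (cmp 5,4)
BGT body: taken
AND r3, r3, #127 → r3=4&127=4
OR r5, r5, #11 → r5=78|11=79
ADD r5, r5, #15 → r5=79+15=94
SUB r1, r1, #1 → r1=5-1=4
CMP r1, #4  (cmp 4,4)
BGT body: not taken
MUL r5, r3, #3 → r5=4*3=12
halt.
Total executed instructions: 35.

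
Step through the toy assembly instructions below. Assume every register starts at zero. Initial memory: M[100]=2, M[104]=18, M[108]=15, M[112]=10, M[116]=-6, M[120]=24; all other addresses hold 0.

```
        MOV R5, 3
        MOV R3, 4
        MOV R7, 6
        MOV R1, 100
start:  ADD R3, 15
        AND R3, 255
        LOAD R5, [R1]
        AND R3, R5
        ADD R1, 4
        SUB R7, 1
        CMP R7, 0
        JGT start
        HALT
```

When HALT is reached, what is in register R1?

124

MOV R5, 3 → R5=3
MOV R3, 4 → R3=4
MOV R7, 6 → R7=6
MOV R1, 100 → R1=100
ADD R3, 15 → R3=4+15=19
AND R3, 255 → R3=19&255=19
LOAD R5, [R1] → R5=M[100]=2
AND R3, R5 → R3=19&2=2
ADD R1, 4 → R1=100+4=104
SUB R7, 1 → R7=6-1=5
CMP R7, 0  (cmp 5,0)
JGT start: taken
ADD R3, 15 → R3=2+15=17
AND R3, 255 → R3=17&255=17
LOAD R5, [R1] → R5=M[104]=18
AND R3, R5 → R3=17&18=16
ADD R1, 4 → R1=104+4=108
SUB R7, 1 → R7=5-1=4
CMP R7, 0  (cmp 4,0)
JGT start: taken
ADD R3, 15 → R3=16+15=31
AND R3, 255 → R3=31&255=31
LOAD R5, [R1] → R5=M[108]=15
AND R3, R5 → R3=31&15=15
ADD R1, 4 → R1=108+4=112
SUB R7, 1 → R7=4-1=3
CMP R7, 0  (cmp 3,0)
JGT start: taken
ADD R3, 15 → R3=15+15=30
AND R3, 255 → R3=30&255=30
LOAD R5, [R1] → R5=M[112]=10
AND R3, R5 → R3=30&10=10
ADD R1, 4 → R1=112+4=116
SUB R7, 1 → R7=3-1=2
CMP R7, 0  (cmp 2,0)
JGT start: taken
ADD R3, 15 → R3=10+15=25
AND R3, 255 → R3=25&255=25
LOAD R5, [R1] → R5=M[116]=-6
AND R3, R5 → R3=25&(-6)=24
ADD R1, 4 → R1=116+4=120
SUB R7, 1 → R7=2-1=1
CMP R7, 0  (cmp 1,0)
JGT start: taken
ADD R3, 15 → R3=24+15=39
AND R3, 255 → R3=39&255=39
LOAD R5, [R1] → R5=M[120]=24
AND R3, R5 → R3=39&24=0
ADD R1, 4 → R1=120+4=124
SUB R7, 1 → R7=1-1=0
CMP R7, 0  (cmp 0,0)
JGT start: not taken
halt.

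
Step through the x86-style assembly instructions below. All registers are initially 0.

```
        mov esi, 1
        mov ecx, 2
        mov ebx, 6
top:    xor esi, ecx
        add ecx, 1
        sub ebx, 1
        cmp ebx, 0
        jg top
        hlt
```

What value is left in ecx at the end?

8

mov esi, 1 → esi=1
mov ecx, 2 → ecx=2
mov ebx, 6 → ebx=6
xor esi, ecx → esi=1^2=3
add ecx, 1 → ecx=2+1=3
sub ebx, 1 → ebx=6-1=5
cmp ebx, 0  (cmp 5,0)
jg top: taken
xor esi, ecx → esi=3^3=0
add ecx, 1 → ecx=3+1=4
sub ebx, 1 → ebx=5-1=4
cmp ebx, 0  (cmp 4,0)
jg top: taken
xor esi, ecx → esi=0^4=4
add ecx, 1 → ecx=4+1=5
sub ebx, 1 → ebx=4-1=3
cmp ebx, 0  (cmp 3,0)
jg top: taken
xor esi, ecx → esi=4^5=1
add ecx, 1 → ecx=5+1=6
sub ebx, 1 → ebx=3-1=2
cmp ebx, 0  (cmp 2,0)
jg top: taken
xor esi, ecx → esi=1^6=7
add ecx, 1 → ecx=6+1=7
sub ebx, 1 → ebx=2-1=1
cmp ebx, 0  (cmp 1,0)
jg top: taken
xor esi, ecx → esi=7^7=0
add ecx, 1 → ecx=7+1=8
sub ebx, 1 → ebx=1-1=0
cmp ebx, 0  (cmp 0,0)
jg top: not taken
halt.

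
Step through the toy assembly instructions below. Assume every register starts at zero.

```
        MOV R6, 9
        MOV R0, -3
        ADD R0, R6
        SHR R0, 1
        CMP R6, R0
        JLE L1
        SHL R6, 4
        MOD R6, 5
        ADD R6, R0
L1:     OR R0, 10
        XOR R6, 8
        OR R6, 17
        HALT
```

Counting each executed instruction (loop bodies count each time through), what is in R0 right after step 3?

6

after MOV R6, 9: R6=9
after MOV R0, -3: R0=-3
after ADD R0, R6: R0=(-3)+9=6
After step 3: R0 = 6.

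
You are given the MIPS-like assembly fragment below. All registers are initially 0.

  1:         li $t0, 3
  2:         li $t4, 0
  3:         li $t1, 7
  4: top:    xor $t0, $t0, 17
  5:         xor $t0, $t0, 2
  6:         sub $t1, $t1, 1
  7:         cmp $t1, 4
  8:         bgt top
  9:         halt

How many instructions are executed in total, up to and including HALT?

19

after li $t0, 3: $t0=3
after li $t4, 0: $t4=0
after li $t1, 7: $t1=7
after xor $t0, $t0, 17: $t0=3^17=18
after xor $t0, $t0, 2: $t0=18^2=16
after sub $t1, $t1, 1: $t1=7-1=6
cmp $t1, 4  (cmp 6,4)
bgt top: taken
after xor $t0, $t0, 17: $t0=16^17=1
after xor $t0, $t0, 2: $t0=1^2=3
after sub $t1, $t1, 1: $t1=6-1=5
cmp $t1, 4  (cmp 5,4)
bgt top: taken
after xor $t0, $t0, 17: $t0=3^17=18
after xor $t0, $t0, 2: $t0=18^2=16
after sub $t1, $t1, 1: $t1=5-1=4
cmp $t1, 4  (cmp 4,4)
bgt top: not taken
halt.
Total executed instructions: 19.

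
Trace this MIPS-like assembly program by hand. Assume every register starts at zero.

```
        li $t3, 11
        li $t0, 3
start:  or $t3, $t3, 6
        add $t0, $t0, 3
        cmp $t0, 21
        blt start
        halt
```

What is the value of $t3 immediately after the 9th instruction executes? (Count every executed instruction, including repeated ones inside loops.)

after li $t3, 11: $t3=11
after li $t0, 3: $t0=3
after or $t3, $t3, 6: $t3=11|6=15
after add $t0, $t0, 3: $t0=3+3=6
cmp $t0, 21  (cmp 6,21)
blt start: taken
after or $t3, $t3, 6: $t3=15|6=15
after add $t0, $t0, 3: $t0=6+3=9
cmp $t0, 21  (cmp 9,21)
After step 9: $t3 = 15.

15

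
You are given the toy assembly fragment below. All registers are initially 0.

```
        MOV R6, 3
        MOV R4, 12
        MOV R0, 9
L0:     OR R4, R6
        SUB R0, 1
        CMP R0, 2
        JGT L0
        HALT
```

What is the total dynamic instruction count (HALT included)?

32

R6=3
R4=12
R0=9
R4=12|3=15
R0=9-1=8
CMP R0, 2  (cmp 8,2)
JGT L0: taken
R4=15|3=15
R0=8-1=7
CMP R0, 2  (cmp 7,2)
JGT L0: taken
R4=15|3=15
R0=7-1=6
CMP R0, 2  (cmp 6,2)
JGT L0: taken
R4=15|3=15
R0=6-1=5
CMP R0, 2  (cmp 5,2)
JGT L0: taken
R4=15|3=15
R0=5-1=4
CMP R0, 2  (cmp 4,2)
JGT L0: taken
R4=15|3=15
R0=4-1=3
CMP R0, 2  (cmp 3,2)
JGT L0: taken
R4=15|3=15
R0=3-1=2
CMP R0, 2  (cmp 2,2)
JGT L0: not taken
halt.
Total executed instructions: 32.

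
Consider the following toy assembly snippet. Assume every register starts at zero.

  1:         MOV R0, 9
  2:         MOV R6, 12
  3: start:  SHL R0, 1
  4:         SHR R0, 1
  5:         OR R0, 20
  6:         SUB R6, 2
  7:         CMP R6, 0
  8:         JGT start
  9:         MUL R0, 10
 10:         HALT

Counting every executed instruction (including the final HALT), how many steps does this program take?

after MOV R0, 9: R0=9
after MOV R6, 12: R6=12
after SHL R0, 1: R0=9<<1=18
after SHR R0, 1: R0=18>>1=9
after OR R0, 20: R0=9|20=29
after SUB R6, 2: R6=12-2=10
CMP R6, 0  (cmp 10,0)
JGT start: taken
after SHL R0, 1: R0=29<<1=58
after SHR R0, 1: R0=58>>1=29
after OR R0, 20: R0=29|20=29
after SUB R6, 2: R6=10-2=8
CMP R6, 0  (cmp 8,0)
JGT start: taken
after SHL R0, 1: R0=29<<1=58
after SHR R0, 1: R0=58>>1=29
after OR R0, 20: R0=29|20=29
after SUB R6, 2: R6=8-2=6
CMP R6, 0  (cmp 6,0)
JGT start: taken
after SHL R0, 1: R0=29<<1=58
after SHR R0, 1: R0=58>>1=29
after OR R0, 20: R0=29|20=29
after SUB R6, 2: R6=6-2=4
CMP R6, 0  (cmp 4,0)
JGT start: taken
after SHL R0, 1: R0=29<<1=58
after SHR R0, 1: R0=58>>1=29
after OR R0, 20: R0=29|20=29
after SUB R6, 2: R6=4-2=2
CMP R6, 0  (cmp 2,0)
JGT start: taken
after SHL R0, 1: R0=29<<1=58
after SHR R0, 1: R0=58>>1=29
after OR R0, 20: R0=29|20=29
after SUB R6, 2: R6=2-2=0
CMP R6, 0  (cmp 0,0)
JGT start: not taken
after MUL R0, 10: R0=29*10=290
halt.
Total executed instructions: 40.

40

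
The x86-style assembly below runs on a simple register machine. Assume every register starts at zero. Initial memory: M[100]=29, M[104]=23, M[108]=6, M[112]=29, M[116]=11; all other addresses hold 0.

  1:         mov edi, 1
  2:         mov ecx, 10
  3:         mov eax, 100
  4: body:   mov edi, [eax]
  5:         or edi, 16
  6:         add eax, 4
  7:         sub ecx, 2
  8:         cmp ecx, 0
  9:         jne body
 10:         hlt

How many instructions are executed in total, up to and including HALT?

34

mov edi, 1 → edi=1
mov ecx, 10 → ecx=10
mov eax, 100 → eax=100
mov edi, [eax] → edi=M[100]=29
or edi, 16 → edi=29|16=29
add eax, 4 → eax=100+4=104
sub ecx, 2 → ecx=10-2=8
cmp ecx, 0  (cmp 8,0)
jne body: taken
mov edi, [eax] → edi=M[104]=23
or edi, 16 → edi=23|16=23
add eax, 4 → eax=104+4=108
sub ecx, 2 → ecx=8-2=6
cmp ecx, 0  (cmp 6,0)
jne body: taken
mov edi, [eax] → edi=M[108]=6
or edi, 16 → edi=6|16=22
add eax, 4 → eax=108+4=112
sub ecx, 2 → ecx=6-2=4
cmp ecx, 0  (cmp 4,0)
jne body: taken
mov edi, [eax] → edi=M[112]=29
or edi, 16 → edi=29|16=29
add eax, 4 → eax=112+4=116
sub ecx, 2 → ecx=4-2=2
cmp ecx, 0  (cmp 2,0)
jne body: taken
mov edi, [eax] → edi=M[116]=11
or edi, 16 → edi=11|16=27
add eax, 4 → eax=116+4=120
sub ecx, 2 → ecx=2-2=0
cmp ecx, 0  (cmp 0,0)
jne body: not taken
halt.
Total executed instructions: 34.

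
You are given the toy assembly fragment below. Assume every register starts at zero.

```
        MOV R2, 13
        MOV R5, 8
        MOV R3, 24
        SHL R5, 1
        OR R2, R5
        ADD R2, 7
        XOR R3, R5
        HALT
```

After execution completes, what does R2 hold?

36

R2=13
R5=8
R3=24
R5=8<<1=16
R2=13|16=29
R2=29+7=36
R3=24^16=8
halt.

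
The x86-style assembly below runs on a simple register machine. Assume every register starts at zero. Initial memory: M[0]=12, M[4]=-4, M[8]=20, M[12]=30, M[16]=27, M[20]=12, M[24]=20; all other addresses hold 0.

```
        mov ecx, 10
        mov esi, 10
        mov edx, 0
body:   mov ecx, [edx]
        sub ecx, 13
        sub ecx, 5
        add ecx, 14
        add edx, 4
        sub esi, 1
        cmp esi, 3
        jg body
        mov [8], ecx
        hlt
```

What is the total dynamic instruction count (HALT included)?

61

ecx=10
esi=10
edx=0
ecx=M[0]=12
ecx=12-13=-1
ecx=(-1)-5=-6
ecx=(-6)+14=8
edx=0+4=4
esi=10-1=9
cmp esi, 3  (cmp 9,3)
jg body: taken
ecx=M[4]=-4
ecx=(-4)-13=-17
ecx=(-17)-5=-22
ecx=(-22)+14=-8
edx=4+4=8
esi=9-1=8
cmp esi, 3  (cmp 8,3)
jg body: taken
ecx=M[8]=20
ecx=20-13=7
ecx=7-5=2
ecx=2+14=16
edx=8+4=12
esi=8-1=7
cmp esi, 3  (cmp 7,3)
jg body: taken
ecx=M[12]=30
ecx=30-13=17
ecx=17-5=12
ecx=12+14=26
edx=12+4=16
esi=7-1=6
cmp esi, 3  (cmp 6,3)
jg body: taken
ecx=M[16]=27
ecx=27-13=14
ecx=14-5=9
ecx=9+14=23
edx=16+4=20
esi=6-1=5
cmp esi, 3  (cmp 5,3)
jg body: taken
ecx=M[20]=12
ecx=12-13=-1
ecx=(-1)-5=-6
ecx=(-6)+14=8
edx=20+4=24
esi=5-1=4
cmp esi, 3  (cmp 4,3)
jg body: taken
ecx=M[24]=20
ecx=20-13=7
ecx=7-5=2
ecx=2+14=16
edx=24+4=28
esi=4-1=3
cmp esi, 3  (cmp 3,3)
jg body: not taken
mov [8], ecx → M[8]=16
halt.
Total executed instructions: 61.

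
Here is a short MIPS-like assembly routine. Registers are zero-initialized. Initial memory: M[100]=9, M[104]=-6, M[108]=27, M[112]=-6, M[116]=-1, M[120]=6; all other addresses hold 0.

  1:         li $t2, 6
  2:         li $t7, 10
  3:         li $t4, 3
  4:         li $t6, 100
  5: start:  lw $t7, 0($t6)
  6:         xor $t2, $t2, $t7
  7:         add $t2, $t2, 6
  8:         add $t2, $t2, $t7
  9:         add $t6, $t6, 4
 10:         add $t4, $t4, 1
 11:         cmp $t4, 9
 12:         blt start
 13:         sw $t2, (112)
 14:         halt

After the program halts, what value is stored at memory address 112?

li $t2, 6 → $t2=6
li $t7, 10 → $t7=10
li $t4, 3 → $t4=3
li $t6, 100 → $t6=100
lw $t7, 0($t6) → $t7=M[100]=9
xor $t2, $t2, $t7 → $t2=6^9=15
add $t2, $t2, 6 → $t2=15+6=21
add $t2, $t2, $t7 → $t2=21+9=30
add $t6, $t6, 4 → $t6=100+4=104
add $t4, $t4, 1 → $t4=3+1=4
cmp $t4, 9  (cmp 4,9)
blt start: taken
lw $t7, 0($t6) → $t7=M[104]=-6
xor $t2, $t2, $t7 → $t2=30^(-6)=-28
add $t2, $t2, 6 → $t2=(-28)+6=-22
add $t2, $t2, $t7 → $t2=(-22)+(-6)=-28
add $t6, $t6, 4 → $t6=104+4=108
add $t4, $t4, 1 → $t4=4+1=5
cmp $t4, 9  (cmp 5,9)
blt start: taken
lw $t7, 0($t6) → $t7=M[108]=27
xor $t2, $t2, $t7 → $t2=(-28)^27=-1
add $t2, $t2, 6 → $t2=(-1)+6=5
add $t2, $t2, $t7 → $t2=5+27=32
add $t6, $t6, 4 → $t6=108+4=112
add $t4, $t4, 1 → $t4=5+1=6
cmp $t4, 9  (cmp 6,9)
blt start: taken
lw $t7, 0($t6) → $t7=M[112]=-6
xor $t2, $t2, $t7 → $t2=32^(-6)=-38
add $t2, $t2, 6 → $t2=(-38)+6=-32
add $t2, $t2, $t7 → $t2=(-32)+(-6)=-38
add $t6, $t6, 4 → $t6=112+4=116
add $t4, $t4, 1 → $t4=6+1=7
cmp $t4, 9  (cmp 7,9)
blt start: taken
lw $t7, 0($t6) → $t7=M[116]=-1
xor $t2, $t2, $t7 → $t2=(-38)^(-1)=37
add $t2, $t2, 6 → $t2=37+6=43
add $t2, $t2, $t7 → $t2=43+(-1)=42
add $t6, $t6, 4 → $t6=116+4=120
add $t4, $t4, 1 → $t4=7+1=8
cmp $t4, 9  (cmp 8,9)
blt start: taken
lw $t7, 0($t6) → $t7=M[120]=6
xor $t2, $t2, $t7 → $t2=42^6=44
add $t2, $t2, 6 → $t2=44+6=50
add $t2, $t2, $t7 → $t2=50+6=56
add $t6, $t6, 4 → $t6=120+4=124
add $t4, $t4, 1 → $t4=8+1=9
cmp $t4, 9  (cmp 9,9)
blt start: not taken
sw $t2, (112) → M[112]=56
halt.

56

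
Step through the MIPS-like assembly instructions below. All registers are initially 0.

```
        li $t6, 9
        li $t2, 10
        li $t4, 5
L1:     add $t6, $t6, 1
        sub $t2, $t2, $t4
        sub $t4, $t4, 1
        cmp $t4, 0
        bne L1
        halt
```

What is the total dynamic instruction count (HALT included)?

29

li $t6, 9 → $t6=9
li $t2, 10 → $t2=10
li $t4, 5 → $t4=5
add $t6, $t6, 1 → $t6=9+1=10
sub $t2, $t2, $t4 → $t2=10-5=5
sub $t4, $t4, 1 → $t4=5-1=4
cmp $t4, 0  (cmp 4,0)
bne L1: taken
add $t6, $t6, 1 → $t6=10+1=11
sub $t2, $t2, $t4 → $t2=5-4=1
sub $t4, $t4, 1 → $t4=4-1=3
cmp $t4, 0  (cmp 3,0)
bne L1: taken
add $t6, $t6, 1 → $t6=11+1=12
sub $t2, $t2, $t4 → $t2=1-3=-2
sub $t4, $t4, 1 → $t4=3-1=2
cmp $t4, 0  (cmp 2,0)
bne L1: taken
add $t6, $t6, 1 → $t6=12+1=13
sub $t2, $t2, $t4 → $t2=(-2)-2=-4
sub $t4, $t4, 1 → $t4=2-1=1
cmp $t4, 0  (cmp 1,0)
bne L1: taken
add $t6, $t6, 1 → $t6=13+1=14
sub $t2, $t2, $t4 → $t2=(-4)-1=-5
sub $t4, $t4, 1 → $t4=1-1=0
cmp $t4, 0  (cmp 0,0)
bne L1: not taken
halt.
Total executed instructions: 29.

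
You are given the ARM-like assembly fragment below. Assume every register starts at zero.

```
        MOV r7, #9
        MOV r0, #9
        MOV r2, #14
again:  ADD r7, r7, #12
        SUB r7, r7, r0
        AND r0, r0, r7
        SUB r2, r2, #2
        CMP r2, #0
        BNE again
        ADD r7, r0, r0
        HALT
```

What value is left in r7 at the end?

r7=9
r0=9
r2=14
r7=9+12=21
r7=21-9=12
r0=9&12=8
r2=14-2=12
CMP r2, #0  (cmp 12,0)
BNE again: taken
r7=12+12=24
r7=24-8=16
r0=8&16=0
r2=12-2=10
CMP r2, #0  (cmp 10,0)
BNE again: taken
r7=16+12=28
r7=28-0=28
r0=0&28=0
r2=10-2=8
CMP r2, #0  (cmp 8,0)
BNE again: taken
r7=28+12=40
r7=40-0=40
r0=0&40=0
r2=8-2=6
CMP r2, #0  (cmp 6,0)
BNE again: taken
r7=40+12=52
r7=52-0=52
r0=0&52=0
r2=6-2=4
CMP r2, #0  (cmp 4,0)
BNE again: taken
r7=52+12=64
r7=64-0=64
r0=0&64=0
r2=4-2=2
CMP r2, #0  (cmp 2,0)
BNE again: taken
r7=64+12=76
r7=76-0=76
r0=0&76=0
r2=2-2=0
CMP r2, #0  (cmp 0,0)
BNE again: not taken
r7=0+0=0
halt.

0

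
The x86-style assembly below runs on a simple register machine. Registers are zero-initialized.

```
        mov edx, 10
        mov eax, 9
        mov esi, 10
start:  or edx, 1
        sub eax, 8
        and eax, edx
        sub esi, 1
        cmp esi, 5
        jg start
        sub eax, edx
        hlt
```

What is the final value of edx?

mov edx, 10 → edx=10
mov eax, 9 → eax=9
mov esi, 10 → esi=10
or edx, 1 → edx=10|1=11
sub eax, 8 → eax=9-8=1
and eax, edx → eax=1&11=1
sub esi, 1 → esi=10-1=9
cmp esi, 5  (cmp 9,5)
jg start: taken
or edx, 1 → edx=11|1=11
sub eax, 8 → eax=1-8=-7
and eax, edx → eax=(-7)&11=9
sub esi, 1 → esi=9-1=8
cmp esi, 5  (cmp 8,5)
jg start: taken
or edx, 1 → edx=11|1=11
sub eax, 8 → eax=9-8=1
and eax, edx → eax=1&11=1
sub esi, 1 → esi=8-1=7
cmp esi, 5  (cmp 7,5)
jg start: taken
or edx, 1 → edx=11|1=11
sub eax, 8 → eax=1-8=-7
and eax, edx → eax=(-7)&11=9
sub esi, 1 → esi=7-1=6
cmp esi, 5  (cmp 6,5)
jg start: taken
or edx, 1 → edx=11|1=11
sub eax, 8 → eax=9-8=1
and eax, edx → eax=1&11=1
sub esi, 1 → esi=6-1=5
cmp esi, 5  (cmp 5,5)
jg start: not taken
sub eax, edx → eax=1-11=-10
halt.

11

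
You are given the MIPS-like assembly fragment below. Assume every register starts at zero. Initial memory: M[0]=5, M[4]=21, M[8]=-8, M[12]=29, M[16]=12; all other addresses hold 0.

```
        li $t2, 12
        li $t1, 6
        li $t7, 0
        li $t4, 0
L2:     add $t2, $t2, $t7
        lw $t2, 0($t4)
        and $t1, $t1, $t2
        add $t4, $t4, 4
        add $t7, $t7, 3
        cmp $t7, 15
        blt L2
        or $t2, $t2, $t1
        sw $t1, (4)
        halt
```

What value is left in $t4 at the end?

$t2=12
$t1=6
$t7=0
$t4=0
$t2=12+0=12
$t2=M[0]=5
$t1=6&5=4
$t4=0+4=4
$t7=0+3=3
cmp $t7, 15  (cmp 3,15)
blt L2: taken
$t2=5+3=8
$t2=M[4]=21
$t1=4&21=4
$t4=4+4=8
$t7=3+3=6
cmp $t7, 15  (cmp 6,15)
blt L2: taken
$t2=21+6=27
$t2=M[8]=-8
$t1=4&(-8)=0
$t4=8+4=12
$t7=6+3=9
cmp $t7, 15  (cmp 9,15)
blt L2: taken
$t2=(-8)+9=1
$t2=M[12]=29
$t1=0&29=0
$t4=12+4=16
$t7=9+3=12
cmp $t7, 15  (cmp 12,15)
blt L2: taken
$t2=29+12=41
$t2=M[16]=12
$t1=0&12=0
$t4=16+4=20
$t7=12+3=15
cmp $t7, 15  (cmp 15,15)
blt L2: not taken
$t2=12|0=12
sw $t1, (4) → M[4]=0
halt.

20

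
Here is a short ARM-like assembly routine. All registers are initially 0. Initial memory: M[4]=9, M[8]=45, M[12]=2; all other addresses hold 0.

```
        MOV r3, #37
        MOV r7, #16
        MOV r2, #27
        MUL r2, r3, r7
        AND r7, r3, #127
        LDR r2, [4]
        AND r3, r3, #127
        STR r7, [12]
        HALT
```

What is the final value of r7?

r3=37
r7=16
r2=27
r2=37*16=592
r7=37&127=37
r2=M[4]=9
r3=37&127=37
STR r7, [12] → M[12]=37
halt.

37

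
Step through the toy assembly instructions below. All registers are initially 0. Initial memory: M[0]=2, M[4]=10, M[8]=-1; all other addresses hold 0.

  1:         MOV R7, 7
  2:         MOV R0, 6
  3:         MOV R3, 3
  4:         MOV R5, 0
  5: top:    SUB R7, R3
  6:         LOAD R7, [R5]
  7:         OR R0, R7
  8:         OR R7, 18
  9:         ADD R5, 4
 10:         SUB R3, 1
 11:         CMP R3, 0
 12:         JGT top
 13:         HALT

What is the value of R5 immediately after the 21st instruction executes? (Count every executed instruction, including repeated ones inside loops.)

8

after MOV R7, 7: R7=7
after MOV R0, 6: R0=6
after MOV R3, 3: R3=3
after MOV R5, 0: R5=0
after SUB R7, R3: R7=7-3=4
after LOAD R7, [R5]: R7=M[0]=2
after OR R0, R7: R0=6|2=6
after OR R7, 18: R7=2|18=18
after ADD R5, 4: R5=0+4=4
after SUB R3, 1: R3=3-1=2
CMP R3, 0  (cmp 2,0)
JGT top: taken
after SUB R7, R3: R7=18-2=16
after LOAD R7, [R5]: R7=M[4]=10
after OR R0, R7: R0=6|10=14
after OR R7, 18: R7=10|18=26
after ADD R5, 4: R5=4+4=8
after SUB R3, 1: R3=2-1=1
CMP R3, 0  (cmp 1,0)
JGT top: taken
after SUB R7, R3: R7=26-1=25
After step 21: R5 = 8.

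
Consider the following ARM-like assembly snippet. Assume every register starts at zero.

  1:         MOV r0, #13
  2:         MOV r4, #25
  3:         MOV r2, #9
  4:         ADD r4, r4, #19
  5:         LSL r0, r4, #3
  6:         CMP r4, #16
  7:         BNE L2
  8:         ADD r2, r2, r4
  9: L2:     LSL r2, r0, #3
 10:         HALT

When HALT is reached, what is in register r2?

2816

r0=13
r4=25
r2=9
r4=25+19=44
r0=44<<3=352
CMP r4, #16  (cmp 44,16)
BNE L2: taken
r2=352<<3=2816
halt.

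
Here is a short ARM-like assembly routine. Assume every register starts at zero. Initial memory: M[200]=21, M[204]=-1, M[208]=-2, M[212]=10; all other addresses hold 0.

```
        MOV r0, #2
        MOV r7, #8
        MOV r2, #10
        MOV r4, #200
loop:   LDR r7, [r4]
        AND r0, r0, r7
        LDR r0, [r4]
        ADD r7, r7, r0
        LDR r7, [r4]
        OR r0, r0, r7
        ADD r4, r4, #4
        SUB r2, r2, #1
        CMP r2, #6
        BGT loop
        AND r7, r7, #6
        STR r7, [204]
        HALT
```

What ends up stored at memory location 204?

2

r0=2
r7=8
r2=10
r4=200
r7=M[200]=21
r0=2&21=0
r0=M[200]=21
r7=21+21=42
r7=M[200]=21
r0=21|21=21
r4=200+4=204
r2=10-1=9
CMP r2, #6  (cmp 9,6)
BGT loop: taken
r7=M[204]=-1
r0=21&(-1)=21
r0=M[204]=-1
r7=(-1)+(-1)=-2
r7=M[204]=-1
r0=(-1)|(-1)=-1
r4=204+4=208
r2=9-1=8
CMP r2, #6  (cmp 8,6)
BGT loop: taken
r7=M[208]=-2
r0=(-1)&(-2)=-2
r0=M[208]=-2
r7=(-2)+(-2)=-4
r7=M[208]=-2
r0=(-2)|(-2)=-2
r4=208+4=212
r2=8-1=7
CMP r2, #6  (cmp 7,6)
BGT loop: taken
r7=M[212]=10
r0=(-2)&10=10
r0=M[212]=10
r7=10+10=20
r7=M[212]=10
r0=10|10=10
r4=212+4=216
r2=7-1=6
CMP r2, #6  (cmp 6,6)
BGT loop: not taken
r7=10&6=2
STR r7, [204] → M[204]=2
halt.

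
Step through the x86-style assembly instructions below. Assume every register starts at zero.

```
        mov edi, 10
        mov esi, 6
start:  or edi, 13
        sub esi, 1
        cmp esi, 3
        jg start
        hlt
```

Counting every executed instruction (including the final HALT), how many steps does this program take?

mov edi, 10 → edi=10
mov esi, 6 → esi=6
or edi, 13 → edi=10|13=15
sub esi, 1 → esi=6-1=5
cmp esi, 3  (cmp 5,3)
jg start: taken
or edi, 13 → edi=15|13=15
sub esi, 1 → esi=5-1=4
cmp esi, 3  (cmp 4,3)
jg start: taken
or edi, 13 → edi=15|13=15
sub esi, 1 → esi=4-1=3
cmp esi, 3  (cmp 3,3)
jg start: not taken
halt.
Total executed instructions: 15.

15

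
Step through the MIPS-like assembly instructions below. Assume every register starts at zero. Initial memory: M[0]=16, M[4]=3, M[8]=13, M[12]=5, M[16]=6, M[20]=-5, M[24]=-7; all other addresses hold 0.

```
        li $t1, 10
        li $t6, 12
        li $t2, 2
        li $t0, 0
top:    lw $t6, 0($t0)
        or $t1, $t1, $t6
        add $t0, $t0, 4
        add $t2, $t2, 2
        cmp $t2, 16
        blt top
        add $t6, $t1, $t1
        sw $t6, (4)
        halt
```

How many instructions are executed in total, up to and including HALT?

$t1=10
$t6=12
$t2=2
$t0=0
$t6=M[0]=16
$t1=10|16=26
$t0=0+4=4
$t2=2+2=4
cmp $t2, 16  (cmp 4,16)
blt top: taken
$t6=M[4]=3
$t1=26|3=27
$t0=4+4=8
$t2=4+2=6
cmp $t2, 16  (cmp 6,16)
blt top: taken
$t6=M[8]=13
$t1=27|13=31
$t0=8+4=12
$t2=6+2=8
cmp $t2, 16  (cmp 8,16)
blt top: taken
$t6=M[12]=5
$t1=31|5=31
$t0=12+4=16
$t2=8+2=10
cmp $t2, 16  (cmp 10,16)
blt top: taken
$t6=M[16]=6
$t1=31|6=31
$t0=16+4=20
$t2=10+2=12
cmp $t2, 16  (cmp 12,16)
blt top: taken
$t6=M[20]=-5
$t1=31|(-5)=-1
$t0=20+4=24
$t2=12+2=14
cmp $t2, 16  (cmp 14,16)
blt top: taken
$t6=M[24]=-7
$t1=(-1)|(-7)=-1
$t0=24+4=28
$t2=14+2=16
cmp $t2, 16  (cmp 16,16)
blt top: not taken
$t6=(-1)+(-1)=-2
sw $t6, (4) → M[4]=-2
halt.
Total executed instructions: 49.

49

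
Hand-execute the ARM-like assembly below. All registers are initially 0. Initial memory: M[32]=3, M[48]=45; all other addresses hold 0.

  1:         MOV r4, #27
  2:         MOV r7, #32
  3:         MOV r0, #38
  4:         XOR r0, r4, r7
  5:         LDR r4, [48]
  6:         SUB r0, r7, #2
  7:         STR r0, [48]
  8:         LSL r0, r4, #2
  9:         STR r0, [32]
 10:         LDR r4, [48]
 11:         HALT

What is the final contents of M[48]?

30

after MOV r4, #27: r4=27
after MOV r7, #32: r7=32
after MOV r0, #38: r0=38
after XOR r0, r4, r7: r0=27^32=59
after LDR r4, [48]: r4=M[48]=45
after SUB r0, r7, #2: r0=32-2=30
STR r0, [48] → M[48]=30
after LSL r0, r4, #2: r0=45<<2=180
STR r0, [32] → M[32]=180
after LDR r4, [48]: r4=M[48]=30
halt.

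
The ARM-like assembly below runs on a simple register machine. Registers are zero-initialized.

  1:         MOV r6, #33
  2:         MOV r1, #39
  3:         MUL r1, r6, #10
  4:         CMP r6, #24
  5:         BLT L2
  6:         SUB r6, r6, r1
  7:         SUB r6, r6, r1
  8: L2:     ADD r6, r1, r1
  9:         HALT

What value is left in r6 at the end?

660

after MOV r6, #33: r6=33
after MOV r1, #39: r1=39
after MUL r1, r6, #10: r1=33*10=330
CMP r6, #24  (cmp 33,24)
BLT L2: not taken
after SUB r6, r6, r1: r6=33-330=-297
after SUB r6, r6, r1: r6=(-297)-330=-627
after ADD r6, r1, r1: r6=330+330=660
halt.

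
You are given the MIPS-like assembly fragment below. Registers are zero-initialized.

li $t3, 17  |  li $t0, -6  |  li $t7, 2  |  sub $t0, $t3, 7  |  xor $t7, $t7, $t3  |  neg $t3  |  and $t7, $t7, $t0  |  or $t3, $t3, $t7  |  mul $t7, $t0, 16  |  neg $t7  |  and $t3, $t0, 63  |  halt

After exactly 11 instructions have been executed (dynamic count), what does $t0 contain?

10

after li $t3, 17: $t3=17
after li $t0, -6: $t0=-6
after li $t7, 2: $t7=2
after sub $t0, $t3, 7: $t0=17-7=10
after xor $t7, $t7, $t3: $t7=2^17=19
after neg $t3: $t3=-(17)=-17
after and $t7, $t7, $t0: $t7=19&10=2
after or $t3, $t3, $t7: $t3=(-17)|2=-17
after mul $t7, $t0, 16: $t7=10*16=160
after neg $t7: $t7=-(160)=-160
after and $t3, $t0, 63: $t3=10&63=10
After step 11: $t0 = 10.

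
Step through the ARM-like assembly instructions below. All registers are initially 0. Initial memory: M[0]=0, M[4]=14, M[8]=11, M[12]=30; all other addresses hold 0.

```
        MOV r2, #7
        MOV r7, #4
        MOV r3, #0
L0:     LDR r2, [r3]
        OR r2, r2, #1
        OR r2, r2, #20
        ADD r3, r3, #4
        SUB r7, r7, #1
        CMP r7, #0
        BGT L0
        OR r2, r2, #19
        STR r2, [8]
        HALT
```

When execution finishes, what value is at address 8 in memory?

31

r2=7
r7=4
r3=0
r2=M[0]=0
r2=0|1=1
r2=1|20=21
r3=0+4=4
r7=4-1=3
CMP r7, #0  (cmp 3,0)
BGT L0: taken
r2=M[4]=14
r2=14|1=15
r2=15|20=31
r3=4+4=8
r7=3-1=2
CMP r7, #0  (cmp 2,0)
BGT L0: taken
r2=M[8]=11
r2=11|1=11
r2=11|20=31
r3=8+4=12
r7=2-1=1
CMP r7, #0  (cmp 1,0)
BGT L0: taken
r2=M[12]=30
r2=30|1=31
r2=31|20=31
r3=12+4=16
r7=1-1=0
CMP r7, #0  (cmp 0,0)
BGT L0: not taken
r2=31|19=31
STR r2, [8] → M[8]=31
halt.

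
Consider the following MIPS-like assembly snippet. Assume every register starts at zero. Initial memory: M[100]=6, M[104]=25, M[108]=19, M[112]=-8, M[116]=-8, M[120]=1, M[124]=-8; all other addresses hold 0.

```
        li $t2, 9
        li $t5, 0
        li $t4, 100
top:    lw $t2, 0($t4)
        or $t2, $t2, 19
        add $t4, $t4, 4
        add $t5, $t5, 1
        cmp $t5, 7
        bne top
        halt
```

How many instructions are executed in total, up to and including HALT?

46

after li $t2, 9: $t2=9
after li $t5, 0: $t5=0
after li $t4, 100: $t4=100
after lw $t2, 0($t4): $t2=M[100]=6
after or $t2, $t2, 19: $t2=6|19=23
after add $t4, $t4, 4: $t4=100+4=104
after add $t5, $t5, 1: $t5=0+1=1
cmp $t5, 7  (cmp 1,7)
bne top: taken
after lw $t2, 0($t4): $t2=M[104]=25
after or $t2, $t2, 19: $t2=25|19=27
after add $t4, $t4, 4: $t4=104+4=108
after add $t5, $t5, 1: $t5=1+1=2
cmp $t5, 7  (cmp 2,7)
bne top: taken
after lw $t2, 0($t4): $t2=M[108]=19
after or $t2, $t2, 19: $t2=19|19=19
after add $t4, $t4, 4: $t4=108+4=112
after add $t5, $t5, 1: $t5=2+1=3
cmp $t5, 7  (cmp 3,7)
bne top: taken
after lw $t2, 0($t4): $t2=M[112]=-8
after or $t2, $t2, 19: $t2=(-8)|19=-5
after add $t4, $t4, 4: $t4=112+4=116
after add $t5, $t5, 1: $t5=3+1=4
cmp $t5, 7  (cmp 4,7)
bne top: taken
after lw $t2, 0($t4): $t2=M[116]=-8
after or $t2, $t2, 19: $t2=(-8)|19=-5
after add $t4, $t4, 4: $t4=116+4=120
after add $t5, $t5, 1: $t5=4+1=5
cmp $t5, 7  (cmp 5,7)
bne top: taken
after lw $t2, 0($t4): $t2=M[120]=1
after or $t2, $t2, 19: $t2=1|19=19
after add $t4, $t4, 4: $t4=120+4=124
after add $t5, $t5, 1: $t5=5+1=6
cmp $t5, 7  (cmp 6,7)
bne top: taken
after lw $t2, 0($t4): $t2=M[124]=-8
after or $t2, $t2, 19: $t2=(-8)|19=-5
after add $t4, $t4, 4: $t4=124+4=128
after add $t5, $t5, 1: $t5=6+1=7
cmp $t5, 7  (cmp 7,7)
bne top: not taken
halt.
Total executed instructions: 46.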